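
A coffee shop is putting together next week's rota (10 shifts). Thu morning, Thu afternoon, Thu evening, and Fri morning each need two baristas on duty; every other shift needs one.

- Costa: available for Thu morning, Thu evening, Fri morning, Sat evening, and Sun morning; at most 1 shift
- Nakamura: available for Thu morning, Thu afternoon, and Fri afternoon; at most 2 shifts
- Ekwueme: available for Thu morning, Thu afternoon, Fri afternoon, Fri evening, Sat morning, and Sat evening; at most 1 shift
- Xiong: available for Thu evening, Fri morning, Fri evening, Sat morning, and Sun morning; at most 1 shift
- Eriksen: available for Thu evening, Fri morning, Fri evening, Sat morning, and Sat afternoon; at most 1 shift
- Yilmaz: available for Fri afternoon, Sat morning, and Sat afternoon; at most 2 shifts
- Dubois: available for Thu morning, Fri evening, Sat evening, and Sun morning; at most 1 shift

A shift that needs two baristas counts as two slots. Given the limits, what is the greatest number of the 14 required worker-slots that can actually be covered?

Total capacity across all baristas is 1+2+1+1+1+2+1 = 9, and 14 slots are needed, so at most 9 can be filled.
An assignment achieving 9: Thu morning→Nakamura, Thu afternoon→Nakamura+Ekwueme, Thu evening→Costa+Xiong, Fri afternoon→Yilmaz, Sat morning→Yilmaz, Sat afternoon→Eriksen, Sat evening→Dubois.
Loads: Costa 1/1, Nakamura 2/2, Ekwueme 1/1, Xiong 1/1, Eriksen 1/1, Yilmaz 2/2, Dubois 1/1.

9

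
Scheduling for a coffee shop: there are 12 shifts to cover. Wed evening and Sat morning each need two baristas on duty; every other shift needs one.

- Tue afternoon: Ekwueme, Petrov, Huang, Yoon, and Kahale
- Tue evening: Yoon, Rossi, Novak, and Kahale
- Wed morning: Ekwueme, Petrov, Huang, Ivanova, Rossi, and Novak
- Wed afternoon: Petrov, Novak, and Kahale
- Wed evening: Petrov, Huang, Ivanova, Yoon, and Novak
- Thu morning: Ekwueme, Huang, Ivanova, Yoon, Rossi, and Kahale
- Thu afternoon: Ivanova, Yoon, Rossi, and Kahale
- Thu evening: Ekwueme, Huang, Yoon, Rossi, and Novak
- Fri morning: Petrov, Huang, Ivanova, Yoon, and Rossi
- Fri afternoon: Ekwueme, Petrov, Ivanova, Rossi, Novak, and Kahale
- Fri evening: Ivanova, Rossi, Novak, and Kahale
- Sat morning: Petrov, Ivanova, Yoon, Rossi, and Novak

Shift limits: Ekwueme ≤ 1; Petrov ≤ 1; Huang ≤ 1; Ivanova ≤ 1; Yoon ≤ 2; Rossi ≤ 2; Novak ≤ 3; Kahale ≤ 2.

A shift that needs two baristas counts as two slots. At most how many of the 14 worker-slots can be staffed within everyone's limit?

Total capacity across all baristas is 1+1+1+1+2+2+3+2 = 13, and 14 slots are needed, so at most 13 can be filled.
An assignment achieving 13: Tue afternoon→Ekwueme, Tue evening→Yoon, Wed morning→Novak, Wed afternoon→Petrov, Wed evening→Huang+Yoon, Thu morning→Kahale, Thu afternoon→Ivanova, Thu evening→Novak, Fri morning→Rossi, Fri afternoon→Kahale, Fri evening→Rossi, Sat morning→Novak.
Loads: Ekwueme 1/1, Petrov 1/1, Huang 1/1, Ivanova 1/1, Yoon 2/2, Rossi 2/2, Novak 3/3, Kahale 2/2.

13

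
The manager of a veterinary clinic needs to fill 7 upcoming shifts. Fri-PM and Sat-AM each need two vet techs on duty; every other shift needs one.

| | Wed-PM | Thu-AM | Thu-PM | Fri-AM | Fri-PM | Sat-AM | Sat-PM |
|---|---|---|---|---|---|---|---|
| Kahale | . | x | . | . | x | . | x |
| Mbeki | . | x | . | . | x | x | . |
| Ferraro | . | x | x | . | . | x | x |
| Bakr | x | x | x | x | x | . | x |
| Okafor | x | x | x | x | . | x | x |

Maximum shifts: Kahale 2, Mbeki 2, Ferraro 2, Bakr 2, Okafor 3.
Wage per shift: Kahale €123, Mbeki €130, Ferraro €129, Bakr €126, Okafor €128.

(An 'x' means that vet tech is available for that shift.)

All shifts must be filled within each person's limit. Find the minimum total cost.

Picking the cheapest available vet tech for each shift independently would cost €1130, but that ignores the shift limits.
An optimal schedule: Wed-PM→Bakr, Thu-AM→Ferraro, Thu-PM→Okafor, Fri-AM→Okafor, Fri-PM→Kahale+Bakr, Sat-AM→Okafor+Ferraro, Sat-PM→Kahale.
Total: 126 + 129 + 128 + 128 + 123 + 126 + 128 + 129 + 123 = €1140.

€1140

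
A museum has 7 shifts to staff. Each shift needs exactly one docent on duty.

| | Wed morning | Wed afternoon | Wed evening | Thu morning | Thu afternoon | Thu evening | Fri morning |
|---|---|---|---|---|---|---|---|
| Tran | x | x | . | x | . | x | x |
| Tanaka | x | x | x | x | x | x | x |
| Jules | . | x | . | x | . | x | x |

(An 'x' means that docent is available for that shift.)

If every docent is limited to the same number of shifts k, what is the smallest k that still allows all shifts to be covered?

3

With 3 docents and 7 worker-slots to fill, someone must work at least ⌈7/3⌉ = 3 shifts, so k ≥ 3.
k = 3 works: Wed morning→Tran, Wed afternoon→Tran, Wed evening→Tanaka, Thu morning→Tran, Thu afternoon→Tanaka, Thu evening→Tanaka, Fri morning→Jules.
Loads: Tran 3, Tanaka 3, Jules 1 — all ≤ 3.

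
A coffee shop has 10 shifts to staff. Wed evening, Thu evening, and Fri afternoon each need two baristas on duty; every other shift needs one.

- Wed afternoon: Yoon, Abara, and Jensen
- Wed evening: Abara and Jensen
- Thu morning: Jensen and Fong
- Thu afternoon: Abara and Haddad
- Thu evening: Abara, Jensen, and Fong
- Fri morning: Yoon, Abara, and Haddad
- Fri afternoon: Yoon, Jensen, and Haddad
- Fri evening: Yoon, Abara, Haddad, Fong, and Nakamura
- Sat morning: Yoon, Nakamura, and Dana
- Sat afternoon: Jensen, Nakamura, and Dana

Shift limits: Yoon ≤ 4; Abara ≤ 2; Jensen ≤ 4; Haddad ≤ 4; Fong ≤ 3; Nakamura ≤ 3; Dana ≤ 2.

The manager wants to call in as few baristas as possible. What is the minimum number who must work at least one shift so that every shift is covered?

13 slots to fill and no one can take more than 4, so at least ⌈13/4⌉ = 4 baristas are needed.
Yoon, Abara, Jensen, and Haddad alone can cover everything: Wed afternoon→Yoon, Wed evening→Abara+Jensen, Thu morning→Jensen, Thu afternoon→Haddad, Thu evening→Abara+Jensen, Fri morning→Yoon, Fri afternoon→Yoon+Haddad, Fri evening→Haddad, Sat morning→Yoon, Sat afternoon→Jensen.

4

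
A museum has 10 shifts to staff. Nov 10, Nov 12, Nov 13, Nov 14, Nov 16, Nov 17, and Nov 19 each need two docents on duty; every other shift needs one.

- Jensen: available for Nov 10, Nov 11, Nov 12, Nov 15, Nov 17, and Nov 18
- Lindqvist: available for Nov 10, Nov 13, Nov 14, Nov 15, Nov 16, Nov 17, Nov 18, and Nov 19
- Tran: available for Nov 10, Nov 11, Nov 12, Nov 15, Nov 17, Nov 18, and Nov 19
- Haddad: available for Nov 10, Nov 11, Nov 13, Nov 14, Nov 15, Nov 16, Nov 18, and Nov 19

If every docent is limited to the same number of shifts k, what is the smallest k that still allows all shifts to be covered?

With 4 docents and 17 worker-slots to fill, someone must work at least ⌈17/4⌉ = 5 shifts, so k ≥ 5.
k = 5 works: Nov 10→Tran+Haddad, Nov 11→Jensen, Nov 12→Jensen+Tran, Nov 13→Lindqvist+Haddad, Nov 14→Lindqvist+Haddad, Nov 15→Jensen, Nov 16→Lindqvist+Haddad, Nov 17→Jensen+Lindqvist, Nov 18→Jensen, Nov 19→Lindqvist+Tran.
Loads: Jensen 5, Lindqvist 5, Tran 3, Haddad 4 — all ≤ 5.

5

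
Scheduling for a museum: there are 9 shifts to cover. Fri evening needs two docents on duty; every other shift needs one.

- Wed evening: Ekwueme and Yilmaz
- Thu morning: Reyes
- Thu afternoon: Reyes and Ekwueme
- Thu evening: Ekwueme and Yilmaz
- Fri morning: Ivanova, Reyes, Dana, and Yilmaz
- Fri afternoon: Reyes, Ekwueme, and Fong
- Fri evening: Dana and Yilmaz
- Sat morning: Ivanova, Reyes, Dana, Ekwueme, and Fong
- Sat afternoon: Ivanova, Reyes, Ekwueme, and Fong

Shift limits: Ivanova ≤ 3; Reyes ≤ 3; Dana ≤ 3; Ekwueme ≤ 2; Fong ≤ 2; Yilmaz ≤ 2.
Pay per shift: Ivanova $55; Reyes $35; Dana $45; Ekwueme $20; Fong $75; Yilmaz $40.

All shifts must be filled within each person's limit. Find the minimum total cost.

Thu morning can only be covered by Reyes, so that assignment is forced.
Fri evening can only be covered by Dana and Yilmaz, so that assignment is forced.
Picking the cheapest available docent for each shift independently would cost $275, but that ignores the shift limits.
An optimal schedule: Wed evening→Ekwueme, Thu morning→Reyes, Thu afternoon→Ekwueme, Thu evening→Yilmaz, Fri morning→Dana, Fri afternoon→Reyes, Fri evening→Yilmaz+Dana, Sat morning→Dana, Sat afternoon→Reyes.
Total: 20 + 35 + 20 + 40 + 45 + 35 + 40 + 45 + 45 + 35 = $360.

$360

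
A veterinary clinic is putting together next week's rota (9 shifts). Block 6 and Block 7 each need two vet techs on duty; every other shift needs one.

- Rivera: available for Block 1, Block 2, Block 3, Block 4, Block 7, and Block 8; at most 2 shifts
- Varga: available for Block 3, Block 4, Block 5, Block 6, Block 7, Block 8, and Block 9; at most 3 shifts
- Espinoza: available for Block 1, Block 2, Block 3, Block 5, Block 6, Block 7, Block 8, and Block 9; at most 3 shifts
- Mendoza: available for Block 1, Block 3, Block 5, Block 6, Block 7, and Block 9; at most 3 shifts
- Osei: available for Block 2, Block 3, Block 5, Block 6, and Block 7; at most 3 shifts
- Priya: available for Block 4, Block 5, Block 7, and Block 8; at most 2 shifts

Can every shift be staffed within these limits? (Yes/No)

Yes

One valid schedule: Block 1→Rivera, Block 2→Rivera, Block 3→Espinoza, Block 4→Varga, Block 5→Espinoza, Block 6→Espinoza+Mendoza, Block 7→Mendoza+Osei, Block 8→Varga, Block 9→Varga.
Loads: Rivera 2/2, Varga 3/3, Espinoza 3/3, Mendoza 2/3, Osei 1/3, Priya 0/2 — all within limits.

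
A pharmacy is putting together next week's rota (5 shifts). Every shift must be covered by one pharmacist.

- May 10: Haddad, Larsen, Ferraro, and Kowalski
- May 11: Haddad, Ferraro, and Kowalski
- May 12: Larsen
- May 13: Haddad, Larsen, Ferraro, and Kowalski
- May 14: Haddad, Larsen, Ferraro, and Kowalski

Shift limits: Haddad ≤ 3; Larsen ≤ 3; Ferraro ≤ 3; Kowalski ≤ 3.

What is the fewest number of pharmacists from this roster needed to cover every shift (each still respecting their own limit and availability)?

2

5 slots to fill and no one can take more than 3, so at least ⌈5/3⌉ = 2 pharmacists are needed.
Haddad and Larsen alone can cover everything: May 10→Haddad, May 11→Haddad, May 12→Larsen, May 13→Haddad, May 14→Larsen.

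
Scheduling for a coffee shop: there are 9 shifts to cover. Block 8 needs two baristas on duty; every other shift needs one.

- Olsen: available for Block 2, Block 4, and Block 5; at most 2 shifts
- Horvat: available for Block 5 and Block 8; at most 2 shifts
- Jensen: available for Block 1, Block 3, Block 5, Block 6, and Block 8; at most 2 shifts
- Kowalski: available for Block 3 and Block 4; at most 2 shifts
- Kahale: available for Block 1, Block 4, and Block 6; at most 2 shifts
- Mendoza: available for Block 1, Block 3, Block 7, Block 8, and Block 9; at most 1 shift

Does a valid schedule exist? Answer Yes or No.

No

Total capacity is 11 and 10 slots are needed, so capacity alone doesn't rule it out.
Shifts {Block 7, Block 9} need 2 worker-slots in total, but the baristas available for any of those shifts (Mendoza) can supply at most 1 among them. So no valid schedule exists.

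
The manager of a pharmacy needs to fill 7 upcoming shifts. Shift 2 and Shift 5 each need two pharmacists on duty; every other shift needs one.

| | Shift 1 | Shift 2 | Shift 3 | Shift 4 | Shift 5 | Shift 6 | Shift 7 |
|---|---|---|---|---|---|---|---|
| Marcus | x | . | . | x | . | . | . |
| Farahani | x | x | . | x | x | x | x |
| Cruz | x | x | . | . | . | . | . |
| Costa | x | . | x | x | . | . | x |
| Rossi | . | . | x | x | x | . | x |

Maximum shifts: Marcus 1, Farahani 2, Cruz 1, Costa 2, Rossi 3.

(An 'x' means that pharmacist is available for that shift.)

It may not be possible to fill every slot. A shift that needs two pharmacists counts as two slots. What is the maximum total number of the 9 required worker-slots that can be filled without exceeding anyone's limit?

8

Total capacity across all pharmacists is 1+2+1+2+3 = 9, and 9 slots are needed, so at most 9 can be filled.
Shifts {Shift 2, Shift 5, Shift 6} need 5 slots but only Farahani, Cruz, and Rossi are available for them, supplying at most 4 — so at least 1 slot must go unfilled.
An assignment achieving 8: Shift 1→Marcus, Shift 2→Farahani+Cruz, Shift 3→Costa, Shift 4→Rossi, Shift 5→Rossi, Shift 6→Farahani, Shift 7→Costa.
Loads: Marcus 1/1, Farahani 2/2, Cruz 1/1, Costa 2/2, Rossi 2/3.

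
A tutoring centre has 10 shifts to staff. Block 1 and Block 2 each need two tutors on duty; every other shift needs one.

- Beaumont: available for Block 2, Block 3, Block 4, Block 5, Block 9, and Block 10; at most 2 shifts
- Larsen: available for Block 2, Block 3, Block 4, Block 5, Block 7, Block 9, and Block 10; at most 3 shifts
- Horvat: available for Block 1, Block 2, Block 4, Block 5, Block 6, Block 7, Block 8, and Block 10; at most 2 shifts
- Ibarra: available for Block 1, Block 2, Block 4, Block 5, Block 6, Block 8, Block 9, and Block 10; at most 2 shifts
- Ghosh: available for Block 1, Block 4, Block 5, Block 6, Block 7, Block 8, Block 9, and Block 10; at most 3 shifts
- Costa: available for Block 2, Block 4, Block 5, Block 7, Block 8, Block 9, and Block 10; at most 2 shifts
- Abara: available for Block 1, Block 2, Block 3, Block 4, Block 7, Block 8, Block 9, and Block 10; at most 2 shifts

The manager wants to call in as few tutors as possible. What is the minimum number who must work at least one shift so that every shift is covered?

5

12 slots to fill and no one can take more than 3, so at least ⌈12/3⌉ = 4 tutors are needed.
Any 4 tutors together have capacity at most 3+3+2+2 = 10 < 12 slots, so 4 can never suffice.
Beaumont, Larsen, Horvat, Ibarra, and Ghosh alone can cover everything: Block 1→Horvat+Ibarra, Block 2→Beaumont+Larsen, Block 3→Beaumont, Block 4→Ghosh, Block 5→Ghosh, Block 6→Horvat, Block 7→Larsen, Block 8→Ibarra, Block 9→Larsen, Block 10→Ghosh.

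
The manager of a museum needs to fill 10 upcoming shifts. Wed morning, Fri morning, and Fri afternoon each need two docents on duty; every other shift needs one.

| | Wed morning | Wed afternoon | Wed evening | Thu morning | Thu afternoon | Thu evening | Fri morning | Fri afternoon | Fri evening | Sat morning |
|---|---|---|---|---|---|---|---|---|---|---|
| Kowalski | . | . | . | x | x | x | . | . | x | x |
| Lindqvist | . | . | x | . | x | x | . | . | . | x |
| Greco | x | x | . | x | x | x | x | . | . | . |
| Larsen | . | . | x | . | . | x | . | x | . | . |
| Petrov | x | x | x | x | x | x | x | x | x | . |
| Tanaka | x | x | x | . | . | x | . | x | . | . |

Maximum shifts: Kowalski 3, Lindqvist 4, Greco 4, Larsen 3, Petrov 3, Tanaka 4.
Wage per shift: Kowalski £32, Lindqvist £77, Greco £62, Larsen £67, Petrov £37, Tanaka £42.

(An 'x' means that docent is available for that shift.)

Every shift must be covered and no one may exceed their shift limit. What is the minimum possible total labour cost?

£561

Fri morning can only be covered by Greco and Petrov, so that assignment is forced.
Picking the cheapest available docent for each shift independently would cost £491, but that ignores the shift limits.
An optimal schedule: Wed morning→Petrov+Tanaka, Wed afternoon→Tanaka, Wed evening→Tanaka, Thu morning→Kowalski, Thu afternoon→Greco, Thu evening→Greco, Fri morning→Petrov+Greco, Fri afternoon→Petrov+Tanaka, Fri evening→Kowalski, Sat morning→Kowalski.
Total: 37 + 42 + 42 + 42 + 32 + 62 + 62 + 37 + 62 + 37 + 42 + 32 + 32 = £561.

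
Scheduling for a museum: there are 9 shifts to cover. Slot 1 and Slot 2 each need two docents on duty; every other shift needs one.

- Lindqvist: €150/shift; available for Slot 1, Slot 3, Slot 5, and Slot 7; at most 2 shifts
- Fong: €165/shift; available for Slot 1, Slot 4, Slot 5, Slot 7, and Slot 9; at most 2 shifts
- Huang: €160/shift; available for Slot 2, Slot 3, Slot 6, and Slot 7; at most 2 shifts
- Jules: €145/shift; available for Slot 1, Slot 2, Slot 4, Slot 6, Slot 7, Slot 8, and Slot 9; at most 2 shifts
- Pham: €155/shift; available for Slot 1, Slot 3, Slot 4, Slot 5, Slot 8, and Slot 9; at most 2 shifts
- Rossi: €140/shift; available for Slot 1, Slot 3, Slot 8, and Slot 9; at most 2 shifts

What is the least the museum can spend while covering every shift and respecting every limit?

€1665

Slot 2 can only be covered by Huang and Jules, so that assignment is forced.
Picking the cheapest available docent for each shift independently would cost €1595, but that ignores the shift limits.
An optimal schedule: Slot 1→Lindqvist+Fong, Slot 2→Jules+Huang, Slot 3→Rossi, Slot 4→Pham, Slot 5→Lindqvist, Slot 6→Jules, Slot 7→Huang, Slot 8→Rossi, Slot 9→Pham.
Total: 150 + 165 + 145 + 160 + 140 + 155 + 150 + 145 + 160 + 140 + 155 = €1665.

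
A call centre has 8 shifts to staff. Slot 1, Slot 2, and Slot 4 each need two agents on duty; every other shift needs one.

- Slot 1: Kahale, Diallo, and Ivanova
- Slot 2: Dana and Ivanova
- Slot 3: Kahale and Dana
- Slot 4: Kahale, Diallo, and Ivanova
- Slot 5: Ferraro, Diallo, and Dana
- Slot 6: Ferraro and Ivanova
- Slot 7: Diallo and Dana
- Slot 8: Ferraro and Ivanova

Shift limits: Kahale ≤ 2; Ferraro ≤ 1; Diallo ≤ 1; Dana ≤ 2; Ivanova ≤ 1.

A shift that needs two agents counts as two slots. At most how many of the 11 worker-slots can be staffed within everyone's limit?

Total capacity across all agents is 2+1+1+2+1 = 7, and 11 slots are needed, so at most 7 can be filled.
An assignment achieving 7: Slot 1→Kahale, Slot 2→Dana+Ivanova, Slot 3→Kahale, Slot 5→Dana, Slot 6→Ferraro, Slot 7→Diallo.
Loads: Kahale 2/2, Ferraro 1/1, Diallo 1/1, Dana 2/2, Ivanova 1/1.

7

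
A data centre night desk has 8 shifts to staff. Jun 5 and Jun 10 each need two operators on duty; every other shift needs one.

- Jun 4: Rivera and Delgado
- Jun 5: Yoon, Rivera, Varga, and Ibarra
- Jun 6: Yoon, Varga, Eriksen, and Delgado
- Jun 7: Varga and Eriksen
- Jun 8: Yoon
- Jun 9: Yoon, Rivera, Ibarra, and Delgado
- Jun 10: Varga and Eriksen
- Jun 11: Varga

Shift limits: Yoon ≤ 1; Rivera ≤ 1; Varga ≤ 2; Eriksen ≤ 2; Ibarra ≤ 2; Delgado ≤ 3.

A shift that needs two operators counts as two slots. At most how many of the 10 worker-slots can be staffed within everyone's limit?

Total capacity across all operators is 1+1+2+2+2+3 = 11, and 10 slots are needed, so at most 10 can be filled.
An assignment achieving 10: Jun 4→Delgado, Jun 5→Rivera+Ibarra, Jun 6→Delgado, Jun 7→Eriksen, Jun 8→Yoon, Jun 9→Ibarra, Jun 10→Varga+Eriksen, Jun 11→Varga.
Loads: Yoon 1/1, Rivera 1/1, Varga 2/2, Eriksen 2/2, Ibarra 2/2, Delgado 2/3.

10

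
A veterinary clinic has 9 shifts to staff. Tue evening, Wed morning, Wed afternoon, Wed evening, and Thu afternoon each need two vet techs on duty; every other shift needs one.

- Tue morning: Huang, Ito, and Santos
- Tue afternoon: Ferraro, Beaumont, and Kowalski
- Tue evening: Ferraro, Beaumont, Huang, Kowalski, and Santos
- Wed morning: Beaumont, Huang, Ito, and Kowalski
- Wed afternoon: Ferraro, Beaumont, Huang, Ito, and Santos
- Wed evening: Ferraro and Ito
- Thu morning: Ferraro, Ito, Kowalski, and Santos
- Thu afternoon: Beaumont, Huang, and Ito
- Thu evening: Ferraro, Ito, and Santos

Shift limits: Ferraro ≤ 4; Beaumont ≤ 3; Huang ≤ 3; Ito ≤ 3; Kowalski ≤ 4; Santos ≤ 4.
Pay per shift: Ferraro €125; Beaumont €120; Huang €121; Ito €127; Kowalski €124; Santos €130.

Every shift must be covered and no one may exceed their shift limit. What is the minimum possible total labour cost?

€1721

Wed evening can only be covered by Ferraro and Ito, so that assignment is forced.
Picking the cheapest available vet tech for each shift independently would cost €1706, but that ignores the shift limits.
An optimal schedule: Tue morning→Huang, Tue afternoon→Kowalski, Tue evening→Beaumont+Kowalski, Wed morning→Beaumont+Kowalski, Wed afternoon→Huang+Ferraro, Wed evening→Ferraro+Ito, Thu morning→Kowalski, Thu afternoon→Beaumont+Huang, Thu evening→Ferraro.
Total: 121 + 124 + 120 + 124 + 120 + 124 + 121 + 125 + 125 + 127 + 124 + 120 + 121 + 125 = €1721.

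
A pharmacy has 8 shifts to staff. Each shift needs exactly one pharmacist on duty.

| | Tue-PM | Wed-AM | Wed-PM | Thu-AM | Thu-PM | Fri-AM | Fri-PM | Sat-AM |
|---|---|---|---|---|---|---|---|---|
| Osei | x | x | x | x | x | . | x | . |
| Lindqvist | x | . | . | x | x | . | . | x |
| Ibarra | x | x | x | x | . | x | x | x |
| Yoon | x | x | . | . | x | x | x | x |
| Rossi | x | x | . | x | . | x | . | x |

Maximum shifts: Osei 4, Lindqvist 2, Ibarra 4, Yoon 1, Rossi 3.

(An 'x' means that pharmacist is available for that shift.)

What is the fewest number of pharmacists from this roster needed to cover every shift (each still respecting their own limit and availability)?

2

8 slots to fill and no one can take more than 4, so at least ⌈8/4⌉ = 2 pharmacists are needed.
Osei and Ibarra alone can cover everything: Tue-PM→Osei, Wed-AM→Osei, Wed-PM→Osei, Thu-AM→Ibarra, Thu-PM→Osei, Fri-AM→Ibarra, Fri-PM→Ibarra, Sat-AM→Ibarra.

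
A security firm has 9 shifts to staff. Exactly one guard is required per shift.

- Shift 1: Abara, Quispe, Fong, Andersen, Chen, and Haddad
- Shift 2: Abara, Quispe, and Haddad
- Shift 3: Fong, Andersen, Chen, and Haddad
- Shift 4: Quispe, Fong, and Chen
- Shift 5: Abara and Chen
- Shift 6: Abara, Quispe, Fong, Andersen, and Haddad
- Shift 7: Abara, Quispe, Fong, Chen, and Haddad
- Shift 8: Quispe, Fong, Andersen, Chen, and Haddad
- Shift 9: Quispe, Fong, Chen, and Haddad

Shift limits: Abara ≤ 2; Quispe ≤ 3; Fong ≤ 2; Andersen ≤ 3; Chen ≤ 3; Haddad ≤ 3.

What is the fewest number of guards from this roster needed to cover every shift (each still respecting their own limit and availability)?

3

9 slots to fill and no one can take more than 3, so at least ⌈9/3⌉ = 3 guards are needed.
Quispe, Andersen, and Chen alone can cover everything: Shift 1→Andersen, Shift 2→Quispe, Shift 3→Andersen, Shift 4→Quispe, Shift 5→Chen, Shift 6→Quispe, Shift 7→Chen, Shift 8→Andersen, Shift 9→Chen.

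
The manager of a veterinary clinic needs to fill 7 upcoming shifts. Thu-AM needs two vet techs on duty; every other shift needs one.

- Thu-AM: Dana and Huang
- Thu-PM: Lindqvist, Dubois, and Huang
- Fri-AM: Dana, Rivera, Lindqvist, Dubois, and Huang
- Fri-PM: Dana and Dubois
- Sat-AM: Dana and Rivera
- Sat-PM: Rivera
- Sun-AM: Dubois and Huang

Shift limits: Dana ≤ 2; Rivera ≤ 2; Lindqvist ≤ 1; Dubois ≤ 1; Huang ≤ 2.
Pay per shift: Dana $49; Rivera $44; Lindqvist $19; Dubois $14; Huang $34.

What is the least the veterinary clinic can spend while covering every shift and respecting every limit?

Thu-AM can only be covered by Dana and Huang, so that assignment is forced.
Sat-PM can only be covered by Rivera, so that assignment is forced.
Picking the cheapest available vet tech for each shift independently would cost $227, but that ignores the shift limits.
An optimal schedule: Thu-AM→Dana+Huang, Thu-PM→Lindqvist, Fri-AM→Huang, Fri-PM→Dana, Sat-AM→Rivera, Sat-PM→Rivera, Sun-AM→Dubois.
Total: 49 + 34 + 19 + 34 + 49 + 44 + 44 + 14 = $287.

$287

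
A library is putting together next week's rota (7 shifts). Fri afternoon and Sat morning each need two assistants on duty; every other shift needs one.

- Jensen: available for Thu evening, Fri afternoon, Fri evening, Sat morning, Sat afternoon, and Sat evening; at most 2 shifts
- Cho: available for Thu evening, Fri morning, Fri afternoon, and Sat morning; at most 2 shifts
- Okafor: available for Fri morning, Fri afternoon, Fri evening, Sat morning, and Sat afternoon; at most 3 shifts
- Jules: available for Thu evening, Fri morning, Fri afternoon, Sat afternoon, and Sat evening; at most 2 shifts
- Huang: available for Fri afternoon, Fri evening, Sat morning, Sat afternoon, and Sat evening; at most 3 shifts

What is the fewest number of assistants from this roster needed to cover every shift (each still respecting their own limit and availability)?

9 slots to fill and no one can take more than 3, so at least ⌈9/3⌉ = 3 assistants are needed.
Any 3 assistants together have capacity at most 3+3+2 = 8 < 9 slots, so 3 can never suffice.
Jensen, Cho, Okafor, and Jules alone can cover everything: Thu evening→Cho, Fri morning→Okafor, Fri afternoon→Okafor+Jules, Fri evening→Jensen, Sat morning→Cho+Okafor, Sat afternoon→Jules, Sat evening→Jensen.

4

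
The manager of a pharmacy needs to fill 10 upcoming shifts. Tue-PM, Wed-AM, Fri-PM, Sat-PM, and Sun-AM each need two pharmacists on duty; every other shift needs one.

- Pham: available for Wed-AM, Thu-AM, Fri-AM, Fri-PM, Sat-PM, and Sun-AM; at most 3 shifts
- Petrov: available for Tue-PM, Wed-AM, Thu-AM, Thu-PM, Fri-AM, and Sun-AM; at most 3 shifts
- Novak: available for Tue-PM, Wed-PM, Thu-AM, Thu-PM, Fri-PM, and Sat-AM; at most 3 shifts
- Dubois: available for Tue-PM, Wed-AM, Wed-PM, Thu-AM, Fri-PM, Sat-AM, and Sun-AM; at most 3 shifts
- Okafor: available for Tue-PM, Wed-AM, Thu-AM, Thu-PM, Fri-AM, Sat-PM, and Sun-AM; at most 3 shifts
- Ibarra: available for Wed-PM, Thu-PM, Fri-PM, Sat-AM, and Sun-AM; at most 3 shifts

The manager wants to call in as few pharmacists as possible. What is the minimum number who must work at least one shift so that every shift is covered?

15 slots to fill and no one can take more than 3, so at least ⌈15/3⌉ = 5 pharmacists are needed.
Pham, Petrov, Novak, Dubois, and Okafor alone can cover everything: Tue-PM→Petrov+Dubois, Wed-AM→Dubois+Okafor, Wed-PM→Novak, Thu-AM→Petrov, Thu-PM→Petrov, Fri-AM→Pham, Fri-PM→Pham+Novak, Sat-AM→Novak, Sat-PM→Pham+Okafor, Sun-AM→Dubois+Okafor.

5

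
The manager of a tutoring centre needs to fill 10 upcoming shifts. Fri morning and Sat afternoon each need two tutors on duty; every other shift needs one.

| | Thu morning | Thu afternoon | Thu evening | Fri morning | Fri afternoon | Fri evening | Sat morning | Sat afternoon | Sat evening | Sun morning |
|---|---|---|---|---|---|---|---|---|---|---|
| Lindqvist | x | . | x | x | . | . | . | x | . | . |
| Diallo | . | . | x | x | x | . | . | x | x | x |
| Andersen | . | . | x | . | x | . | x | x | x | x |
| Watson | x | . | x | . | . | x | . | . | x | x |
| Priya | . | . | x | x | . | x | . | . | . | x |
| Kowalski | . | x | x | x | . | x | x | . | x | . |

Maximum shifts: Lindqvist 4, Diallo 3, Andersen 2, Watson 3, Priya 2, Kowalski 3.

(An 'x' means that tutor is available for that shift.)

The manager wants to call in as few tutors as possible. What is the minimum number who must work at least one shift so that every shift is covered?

4

12 slots to fill and no one can take more than 4, so at least ⌈12/4⌉ = 3 tutors are needed.
Any 3 tutors together have capacity at most 4+3+3 = 10 < 12 slots, so 3 can never suffice.
Lindqvist, Diallo, Andersen, and Kowalski alone can cover everything: Thu morning→Lindqvist, Thu afternoon→Kowalski, Thu evening→Lindqvist, Fri morning→Lindqvist+Diallo, Fri afternoon→Diallo, Fri evening→Kowalski, Sat morning→Andersen, Sat afternoon→Lindqvist+Andersen, Sat evening→Kowalski, Sun morning→Diallo.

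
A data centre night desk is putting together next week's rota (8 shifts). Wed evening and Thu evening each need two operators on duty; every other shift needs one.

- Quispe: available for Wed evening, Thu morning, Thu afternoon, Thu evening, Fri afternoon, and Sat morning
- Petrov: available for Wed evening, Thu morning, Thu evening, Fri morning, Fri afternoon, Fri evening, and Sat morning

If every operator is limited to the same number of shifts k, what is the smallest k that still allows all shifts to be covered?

With 2 operators and 10 worker-slots to fill, someone must work at least ⌈10/2⌉ = 5 shifts, so k ≥ 5.
k = 5 works: Wed evening→Quispe+Petrov, Thu morning→Quispe, Thu afternoon→Quispe, Thu evening→Quispe+Petrov, Fri morning→Petrov, Fri afternoon→Quispe, Fri evening→Petrov, Sat morning→Petrov.
Loads: Quispe 5, Petrov 5 — all ≤ 5.

5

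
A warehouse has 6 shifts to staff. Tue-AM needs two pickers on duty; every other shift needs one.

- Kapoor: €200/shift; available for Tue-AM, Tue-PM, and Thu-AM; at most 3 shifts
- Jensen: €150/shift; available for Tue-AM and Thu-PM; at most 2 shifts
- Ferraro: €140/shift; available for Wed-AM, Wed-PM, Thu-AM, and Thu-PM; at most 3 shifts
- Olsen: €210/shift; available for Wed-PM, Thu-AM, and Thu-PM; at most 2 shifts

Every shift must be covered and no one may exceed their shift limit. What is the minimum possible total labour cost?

€1120

Tue-AM can only be covered by Kapoor and Jensen, so that assignment is forced.
Tue-PM can only be covered by Kapoor, so that assignment is forced.
Wed-AM can only be covered by Ferraro, so that assignment is forced.
Picking the cheapest available picker for each shift independently would cost €1110, but that ignores the shift limits.
An optimal schedule: Tue-AM→Jensen+Kapoor, Tue-PM→Kapoor, Wed-AM→Ferraro, Wed-PM→Ferraro, Thu-AM→Ferraro, Thu-PM→Jensen.
Total: 150 + 200 + 200 + 140 + 140 + 140 + 150 = €1120.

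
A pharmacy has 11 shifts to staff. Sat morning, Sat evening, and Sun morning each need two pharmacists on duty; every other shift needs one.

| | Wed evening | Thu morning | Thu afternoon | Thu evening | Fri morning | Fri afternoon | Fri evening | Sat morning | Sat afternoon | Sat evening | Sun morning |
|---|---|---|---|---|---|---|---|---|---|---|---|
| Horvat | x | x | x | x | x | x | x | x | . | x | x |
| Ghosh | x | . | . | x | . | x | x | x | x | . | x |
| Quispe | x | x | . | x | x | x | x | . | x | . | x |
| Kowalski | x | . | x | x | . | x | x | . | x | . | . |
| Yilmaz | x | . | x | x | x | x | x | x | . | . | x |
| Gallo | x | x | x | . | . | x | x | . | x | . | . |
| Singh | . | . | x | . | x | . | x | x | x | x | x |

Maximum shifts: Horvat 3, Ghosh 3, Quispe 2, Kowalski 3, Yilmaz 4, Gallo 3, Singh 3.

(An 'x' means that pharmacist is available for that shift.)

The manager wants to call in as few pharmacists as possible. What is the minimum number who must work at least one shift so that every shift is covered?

14 slots to fill and no one can take more than 4, so at least ⌈14/4⌉ = 4 pharmacists are needed.
Any 4 pharmacists together have capacity at most 4+3+3+3 = 13 < 14 slots, so 4 can never suffice.
Horvat, Ghosh, Quispe, Kowalski, and Singh alone can cover everything: Wed evening→Ghosh, Thu morning→Horvat, Thu afternoon→Horvat, Thu evening→Ghosh, Fri morning→Quispe, Fri afternoon→Kowalski, Fri evening→Kowalski, Sat morning→Ghosh+Singh, Sat afternoon→Kowalski, Sat evening→Horvat+Singh, Sun morning→Quispe+Singh.

5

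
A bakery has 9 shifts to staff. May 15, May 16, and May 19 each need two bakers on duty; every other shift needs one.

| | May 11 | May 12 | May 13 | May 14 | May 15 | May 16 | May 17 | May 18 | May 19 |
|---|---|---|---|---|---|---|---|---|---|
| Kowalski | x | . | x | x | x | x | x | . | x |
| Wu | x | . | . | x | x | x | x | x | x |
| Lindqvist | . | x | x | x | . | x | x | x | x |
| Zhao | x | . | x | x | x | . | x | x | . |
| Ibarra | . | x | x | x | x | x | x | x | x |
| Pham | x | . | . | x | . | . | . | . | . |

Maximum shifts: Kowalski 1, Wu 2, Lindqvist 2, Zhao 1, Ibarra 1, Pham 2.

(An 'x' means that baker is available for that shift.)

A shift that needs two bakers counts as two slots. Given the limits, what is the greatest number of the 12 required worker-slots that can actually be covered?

9

Total capacity across all bakers is 1+2+2+1+1+2 = 9, and 12 slots are needed, so at most 9 can be filled.
An assignment achieving 9: May 11→Pham, May 12→Lindqvist, May 13→Kowalski, May 14→Pham, May 15→Wu+Zhao, May 16→Wu+Lindqvist, May 18→Ibarra.
Loads: Kowalski 1/1, Wu 2/2, Lindqvist 2/2, Zhao 1/1, Ibarra 1/1, Pham 2/2.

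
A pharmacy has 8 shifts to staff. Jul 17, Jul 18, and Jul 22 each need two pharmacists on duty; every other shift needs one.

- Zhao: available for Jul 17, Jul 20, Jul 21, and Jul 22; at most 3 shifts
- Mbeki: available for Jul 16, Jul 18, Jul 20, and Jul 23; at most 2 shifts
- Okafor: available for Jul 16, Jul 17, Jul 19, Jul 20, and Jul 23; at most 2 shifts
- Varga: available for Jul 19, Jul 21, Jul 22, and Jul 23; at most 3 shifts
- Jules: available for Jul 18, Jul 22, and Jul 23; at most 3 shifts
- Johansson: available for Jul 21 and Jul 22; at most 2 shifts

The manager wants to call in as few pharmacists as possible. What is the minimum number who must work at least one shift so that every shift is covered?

11 slots to fill and no one can take more than 3, so at least ⌈11/3⌉ = 4 pharmacists are needed.
No set of 4 pharmacists can cover every shift (each such set leaves at least one shift with no one available or exceeds a cap).
Zhao, Mbeki, Okafor, Varga, and Jules alone can cover everything: Jul 16→Mbeki, Jul 17→Zhao+Okafor, Jul 18→Mbeki+Jules, Jul 19→Okafor, Jul 20→Zhao, Jul 21→Zhao, Jul 22→Varga+Jules, Jul 23→Varga.

5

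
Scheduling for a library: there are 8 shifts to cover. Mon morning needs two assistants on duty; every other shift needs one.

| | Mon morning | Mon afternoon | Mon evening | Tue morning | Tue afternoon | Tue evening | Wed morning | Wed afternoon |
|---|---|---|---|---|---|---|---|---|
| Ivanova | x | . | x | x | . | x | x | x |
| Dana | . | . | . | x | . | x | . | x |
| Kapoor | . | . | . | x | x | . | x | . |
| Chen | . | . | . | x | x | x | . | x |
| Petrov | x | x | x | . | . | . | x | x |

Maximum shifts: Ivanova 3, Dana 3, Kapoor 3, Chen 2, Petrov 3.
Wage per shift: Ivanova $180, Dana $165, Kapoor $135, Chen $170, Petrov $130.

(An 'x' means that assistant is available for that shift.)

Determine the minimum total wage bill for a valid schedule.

Mon morning can only be covered by Ivanova and Petrov, so that assignment is forced.
Mon afternoon can only be covered by Petrov, so that assignment is forced.
Picking the cheapest available assistant for each shift independently would cost $1265, but that ignores the shift limits.
An optimal schedule: Mon morning→Petrov+Ivanova, Mon afternoon→Petrov, Mon evening→Petrov, Tue morning→Kapoor, Tue afternoon→Kapoor, Tue evening→Dana, Wed morning→Kapoor, Wed afternoon→Dana.
Total: 130 + 180 + 130 + 130 + 135 + 135 + 165 + 135 + 165 = $1305.

$1305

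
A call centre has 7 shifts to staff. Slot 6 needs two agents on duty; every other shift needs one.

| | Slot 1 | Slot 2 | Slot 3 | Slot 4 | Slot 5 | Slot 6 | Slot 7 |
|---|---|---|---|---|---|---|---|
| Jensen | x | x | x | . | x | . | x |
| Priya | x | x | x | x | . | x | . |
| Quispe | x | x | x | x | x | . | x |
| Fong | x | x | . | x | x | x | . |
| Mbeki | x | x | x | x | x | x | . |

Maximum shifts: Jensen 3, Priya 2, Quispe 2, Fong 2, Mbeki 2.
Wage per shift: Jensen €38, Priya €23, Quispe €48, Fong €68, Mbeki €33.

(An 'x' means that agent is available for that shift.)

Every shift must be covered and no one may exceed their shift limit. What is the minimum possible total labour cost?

Picking the cheapest available agent for each shift independently would cost €219, but that ignores the shift limits.
An optimal schedule: Slot 1→Jensen, Slot 2→Quispe, Slot 3→Priya, Slot 4→Mbeki, Slot 5→Jensen, Slot 6→Priya+Mbeki, Slot 7→Jensen.
Total: 38 + 48 + 23 + 33 + 38 + 23 + 33 + 38 = €274.

€274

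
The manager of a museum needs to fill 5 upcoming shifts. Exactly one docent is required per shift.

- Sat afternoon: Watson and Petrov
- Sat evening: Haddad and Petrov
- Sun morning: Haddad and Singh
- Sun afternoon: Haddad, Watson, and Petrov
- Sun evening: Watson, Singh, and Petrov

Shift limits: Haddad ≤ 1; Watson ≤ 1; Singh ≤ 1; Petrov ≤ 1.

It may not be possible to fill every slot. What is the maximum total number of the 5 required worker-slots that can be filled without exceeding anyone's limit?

Total capacity across all docents is 1+1+1+1 = 4, and 5 slots are needed, so at most 4 can be filled.
An assignment achieving 4: Sat afternoon→Watson, Sat evening→Haddad, Sun morning→Singh, Sun afternoon→Petrov.
Loads: Haddad 1/1, Watson 1/1, Singh 1/1, Petrov 1/1.

4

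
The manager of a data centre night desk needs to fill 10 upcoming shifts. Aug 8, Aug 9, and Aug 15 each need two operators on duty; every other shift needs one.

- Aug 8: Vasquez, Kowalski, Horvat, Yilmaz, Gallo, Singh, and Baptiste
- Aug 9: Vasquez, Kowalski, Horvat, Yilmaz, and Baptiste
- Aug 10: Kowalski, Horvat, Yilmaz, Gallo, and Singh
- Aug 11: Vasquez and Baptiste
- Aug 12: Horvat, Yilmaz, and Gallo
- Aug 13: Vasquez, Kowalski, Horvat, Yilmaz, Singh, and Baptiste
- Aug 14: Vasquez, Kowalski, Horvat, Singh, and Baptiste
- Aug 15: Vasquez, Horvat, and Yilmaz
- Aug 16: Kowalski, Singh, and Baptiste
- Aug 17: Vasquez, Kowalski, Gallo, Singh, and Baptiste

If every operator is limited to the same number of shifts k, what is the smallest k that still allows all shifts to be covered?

2

With 7 operators and 13 worker-slots to fill, someone must work at least ⌈13/7⌉ = 2 shifts, so k ≥ 2.
k = 2 works: Aug 8→Gallo+Singh, Aug 9→Yilmaz+Baptiste, Aug 10→Kowalski, Aug 11→Vasquez, Aug 12→Horvat, Aug 13→Yilmaz, Aug 14→Singh, Aug 15→Vasquez+Horvat, Aug 16→Kowalski, Aug 17→Gallo.
Loads: Vasquez 2, Kowalski 2, Horvat 2, Yilmaz 2, Gallo 2, Singh 2, Baptiste 1 — all ≤ 2.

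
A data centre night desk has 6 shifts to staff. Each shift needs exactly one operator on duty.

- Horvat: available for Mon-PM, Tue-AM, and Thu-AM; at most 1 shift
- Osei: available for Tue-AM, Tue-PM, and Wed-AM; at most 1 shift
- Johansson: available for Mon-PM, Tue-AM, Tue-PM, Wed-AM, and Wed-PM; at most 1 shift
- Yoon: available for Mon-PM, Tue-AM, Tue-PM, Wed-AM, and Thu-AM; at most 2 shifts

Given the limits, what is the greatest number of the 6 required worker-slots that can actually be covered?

5

Total capacity across all operators is 1+1+1+2 = 5, and 6 slots are needed, so at most 5 can be filled.
An assignment achieving 5: Mon-PM→Yoon, Tue-PM→Osei, Wed-AM→Yoon, Wed-PM→Johansson, Thu-AM→Horvat.
Loads: Horvat 1/1, Osei 1/1, Johansson 1/1, Yoon 2/2.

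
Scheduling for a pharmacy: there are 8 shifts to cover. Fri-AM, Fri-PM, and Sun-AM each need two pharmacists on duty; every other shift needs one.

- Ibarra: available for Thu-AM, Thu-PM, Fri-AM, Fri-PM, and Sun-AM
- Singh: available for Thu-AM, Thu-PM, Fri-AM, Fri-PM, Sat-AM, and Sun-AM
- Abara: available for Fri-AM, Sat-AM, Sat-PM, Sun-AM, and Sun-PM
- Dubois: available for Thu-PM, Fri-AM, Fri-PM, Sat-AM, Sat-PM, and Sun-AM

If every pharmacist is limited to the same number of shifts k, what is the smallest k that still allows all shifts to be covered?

3

With 4 pharmacists and 11 worker-slots to fill, someone must work at least ⌈11/4⌉ = 3 shifts, so k ≥ 3.
k = 3 works: Thu-AM→Ibarra, Thu-PM→Ibarra, Fri-AM→Singh+Dubois, Fri-PM→Ibarra+Singh, Sat-AM→Singh, Sat-PM→Abara, Sun-AM→Abara+Dubois, Sun-PM→Abara.
Loads: Ibarra 3, Singh 3, Abara 3, Dubois 2 — all ≤ 3.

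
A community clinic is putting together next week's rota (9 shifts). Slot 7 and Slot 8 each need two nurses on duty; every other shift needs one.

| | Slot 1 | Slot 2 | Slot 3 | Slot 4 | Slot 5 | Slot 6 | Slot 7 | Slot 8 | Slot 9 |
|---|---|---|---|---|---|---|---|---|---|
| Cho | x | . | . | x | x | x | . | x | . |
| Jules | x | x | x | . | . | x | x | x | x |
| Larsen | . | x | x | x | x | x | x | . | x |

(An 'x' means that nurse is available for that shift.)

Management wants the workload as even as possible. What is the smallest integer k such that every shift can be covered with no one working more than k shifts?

4

With 3 nurses and 11 worker-slots to fill, someone must work at least ⌈11/3⌉ = 4 shifts, so k ≥ 4.
k = 4 works: Slot 1→Cho, Slot 2→Jules, Slot 3→Jules, Slot 4→Cho, Slot 5→Cho, Slot 6→Larsen, Slot 7→Jules+Larsen, Slot 8→Cho+Jules, Slot 9→Larsen.
Loads: Cho 4, Jules 4, Larsen 3 — all ≤ 4.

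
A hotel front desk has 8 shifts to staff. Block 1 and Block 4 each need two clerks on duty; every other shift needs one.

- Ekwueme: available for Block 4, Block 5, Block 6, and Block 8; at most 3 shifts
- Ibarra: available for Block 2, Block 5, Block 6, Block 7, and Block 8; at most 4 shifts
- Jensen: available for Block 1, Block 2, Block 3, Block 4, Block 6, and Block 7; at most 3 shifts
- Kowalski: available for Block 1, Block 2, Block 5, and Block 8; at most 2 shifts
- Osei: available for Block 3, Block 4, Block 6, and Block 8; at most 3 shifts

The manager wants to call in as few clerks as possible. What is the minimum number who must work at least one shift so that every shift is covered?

4

10 slots to fill and no one can take more than 4, so at least ⌈10/4⌉ = 3 clerks are needed.
No set of 3 clerks can cover every shift (each such set leaves at least one shift with no one available or exceeds a cap).
Ekwueme, Ibarra, Jensen, and Kowalski alone can cover everything: Block 1→Jensen+Kowalski, Block 2→Ibarra, Block 3→Jensen, Block 4→Ekwueme+Jensen, Block 5→Ekwueme, Block 6→Ekwueme, Block 7→Ibarra, Block 8→Ibarra.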